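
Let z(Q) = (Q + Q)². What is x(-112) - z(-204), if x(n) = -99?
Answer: -166563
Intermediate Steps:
z(Q) = 4*Q² (z(Q) = (2*Q)² = 4*Q²)
x(-112) - z(-204) = -99 - 4*(-204)² = -99 - 4*41616 = -99 - 1*166464 = -99 - 166464 = -166563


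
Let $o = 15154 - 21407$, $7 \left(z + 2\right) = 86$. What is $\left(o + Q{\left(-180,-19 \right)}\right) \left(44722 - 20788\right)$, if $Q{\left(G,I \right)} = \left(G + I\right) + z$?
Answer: $- \frac{1079231928}{7} \approx -1.5418 \cdot 10^{8}$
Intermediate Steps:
$z = \frac{72}{7}$ ($z = -2 + \frac{1}{7} \cdot 86 = -2 + \frac{86}{7} = \frac{72}{7} \approx 10.286$)
$o = -6253$ ($o = 15154 - 21407 = -6253$)
$Q{\left(G,I \right)} = \frac{72}{7} + G + I$ ($Q{\left(G,I \right)} = \left(G + I\right) + \frac{72}{7} = \frac{72}{7} + G + I$)
$\left(o + Q{\left(-180,-19 \right)}\right) \left(44722 - 20788\right) = \left(-6253 - \frac{1321}{7}\right) \left(44722 - 20788\right) = \left(-6253 - \frac{1321}{7}\right) 23934 = \left(- \frac{45092}{7}\right) 23934 = - \frac{1079231928}{7}$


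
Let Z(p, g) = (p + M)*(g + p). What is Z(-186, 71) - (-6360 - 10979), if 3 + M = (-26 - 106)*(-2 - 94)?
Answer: -1418206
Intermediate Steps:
M = 12669 (M = -3 + (-26 - 106)*(-2 - 94) = -3 - 132*(-96) = -3 + 12672 = 12669)
Z(p, g) = (12669 + p)*(g + p) (Z(p, g) = (p + 12669)*(g + p) = (12669 + p)*(g + p))
Z(-186, 71) - (-6360 - 10979) = ((-186)² + 12669*71 + 12669*(-186) + 71*(-186)) - (-6360 - 10979) = (34596 + 899499 - 2356434 - 13206) - 1*(-17339) = -1435545 + 17339 = -1418206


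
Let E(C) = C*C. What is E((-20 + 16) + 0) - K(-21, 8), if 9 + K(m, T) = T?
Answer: 17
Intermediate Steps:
K(m, T) = -9 + T
E(C) = C**2
E((-20 + 16) + 0) - K(-21, 8) = ((-20 + 16) + 0)**2 - (-9 + 8) = (-4 + 0)**2 - 1*(-1) = (-4)**2 + 1 = 16 + 1 = 17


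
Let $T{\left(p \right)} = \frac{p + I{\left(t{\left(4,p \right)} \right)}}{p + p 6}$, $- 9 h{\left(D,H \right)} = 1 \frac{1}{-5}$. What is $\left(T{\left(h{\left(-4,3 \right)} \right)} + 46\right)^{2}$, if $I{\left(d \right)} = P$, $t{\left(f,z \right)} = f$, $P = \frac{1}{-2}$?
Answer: $\frac{361201}{196} \approx 1842.9$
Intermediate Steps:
$h{\left(D,H \right)} = \frac{1}{45}$ ($h{\left(D,H \right)} = - \frac{1 \frac{1}{-5}}{9} = - \frac{1 \left(- \frac{1}{5}\right)}{9} = \left(- \frac{1}{9}\right) \left(- \frac{1}{5}\right) = \frac{1}{45}$)
$P = - \frac{1}{2} \approx -0.5$
$I{\left(d \right)} = - \frac{1}{2}$
$T{\left(p \right)} = \frac{- \frac{1}{2} + p}{7 p}$ ($T{\left(p \right)} = \frac{p - \frac{1}{2}}{p + p 6} = \frac{- \frac{1}{2} + p}{p + 6 p} = \frac{- \frac{1}{2} + p}{7 p}$)
$\left(T{\left(h{\left(-4,3 \right)} \right)} + 46\right)^{2} = \left(\frac{\frac{1}{\frac{1}{45}} \left(-1 + 2 \cdot \frac{1}{45}\right)}{14} + 46\right)^{2} = \left(\frac{1}{14} \cdot 45 \left(-1 + \frac{2}{45}\right) + 46\right)^{2} = \left(\frac{1}{14} \cdot 45 \left(- \frac{43}{45}\right) + 46\right)^{2} = \left(- \frac{43}{14} + 46\right)^{2} = \left(\frac{601}{14}\right)^{2} = \frac{361201}{196}$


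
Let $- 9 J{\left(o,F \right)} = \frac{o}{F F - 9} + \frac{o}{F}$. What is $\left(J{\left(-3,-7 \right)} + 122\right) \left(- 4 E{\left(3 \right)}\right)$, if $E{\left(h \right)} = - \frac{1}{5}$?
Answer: $\frac{34149}{350} \approx 97.569$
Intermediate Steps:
$E{\left(h \right)} = - \frac{1}{5}$ ($E{\left(h \right)} = \left(-1\right) \frac{1}{5} = - \frac{1}{5}$)
$J{\left(o,F \right)} = - \frac{o}{9 F} - \frac{o}{9 \left(-9 + F^{2}\right)}$ ($J{\left(o,F \right)} = - \frac{\frac{o}{F F - 9} + \frac{o}{F}}{9} = - \frac{\frac{o}{F^{2} - 9} + \frac{o}{F}}{9} = - \frac{\frac{o}{-9 + F^{2}} + \frac{o}{F}}{9} = - \frac{\frac{o}{F} + \frac{o}{-9 + F^{2}}}{9} = - \frac{o}{9 F} - \frac{o}{9 \left(-9 + F^{2}\right)}$)
$\left(J{\left(-3,-7 \right)} + 122\right) \left(- 4 E{\left(3 \right)}\right) = \left(\frac{1}{9} \left(-3\right) \frac{1}{-7} \frac{1}{-9 + \left(-7\right)^{2}} \left(9 - -7 - \left(-7\right)^{2}\right) + 122\right) \left(\left(-4\right) \left(- \frac{1}{5}\right)\right) = \left(\frac{1}{9} \left(-3\right) \left(- \frac{1}{7}\right) \frac{1}{-9 + 49} \left(9 + 7 - 49\right) + 122\right) \frac{4}{5} = \left(\frac{1}{9} \left(-3\right) \left(- \frac{1}{7}\right) \frac{1}{40} \left(9 + 7 - 49\right) + 122\right) \frac{4}{5} = \left(\frac{1}{9} \left(-3\right) \left(- \frac{1}{7}\right) \frac{1}{40} \left(-33\right) + 122\right) \frac{4}{5} = \left(- \frac{11}{280} + 122\right) \frac{4}{5} = \frac{34149}{280} \cdot \frac{4}{5} = \frac{34149}{350}$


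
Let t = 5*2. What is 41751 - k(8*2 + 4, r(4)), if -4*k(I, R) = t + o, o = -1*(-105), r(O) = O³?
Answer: 167119/4 ≈ 41780.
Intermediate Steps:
t = 10
o = 105
k(I, R) = -115/4 (k(I, R) = -(10 + 105)/4 = -¼*115 = -115/4)
41751 - k(8*2 + 4, r(4)) = 41751 - 1*(-115/4) = 41751 + 115/4 = 167119/4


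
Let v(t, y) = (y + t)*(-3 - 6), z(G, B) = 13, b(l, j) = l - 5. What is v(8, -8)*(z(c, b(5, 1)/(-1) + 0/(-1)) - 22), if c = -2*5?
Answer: 0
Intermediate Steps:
b(l, j) = -5 + l
c = -10
v(t, y) = -9*t - 9*y (v(t, y) = (t + y)*(-9) = -9*t - 9*y)
v(8, -8)*(z(c, b(5, 1)/(-1) + 0/(-1)) - 22) = (-9*8 - 9*(-8))*(13 - 22) = (-72 + 72)*(-9) = 0*(-9) = 0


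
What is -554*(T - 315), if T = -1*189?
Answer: 279216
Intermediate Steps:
T = -189
-554*(T - 315) = -554*(-189 - 315) = -554*(-504) = 279216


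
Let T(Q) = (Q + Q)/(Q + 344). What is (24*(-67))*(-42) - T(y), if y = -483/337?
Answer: 7796694486/115445 ≈ 67536.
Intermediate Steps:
y = -483/337 (y = -483*1/337 = -483/337 ≈ -1.4332)
T(Q) = 2*Q/(344 + Q) (T(Q) = (2*Q)/(344 + Q) = 2*Q/(344 + Q))
(24*(-67))*(-42) - T(y) = (24*(-67))*(-42) - 2*(-483)/(337*(344 - 483/337)) = -1608*(-42) - 2*(-483)/(337*115445/337) = 67536 - 2*(-483)*337/(337*115445) = 67536 - 1*(-966/115445) = 67536 + 966/115445 = 7796694486/115445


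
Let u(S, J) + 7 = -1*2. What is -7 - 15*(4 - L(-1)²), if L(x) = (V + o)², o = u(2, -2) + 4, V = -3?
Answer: 61373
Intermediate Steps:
u(S, J) = -9 (u(S, J) = -7 - 1*2 = -7 - 2 = -9)
o = -5 (o = -9 + 4 = -5)
L(x) = 64 (L(x) = (-3 - 5)² = (-8)² = 64)
-7 - 15*(4 - L(-1)²) = -7 - 15*(4 - 1*64²) = -7 - 15*(4 - 1*4096) = -7 - 15*(4 - 4096) = -7 - 15*(-4092) = -7 + 61380 = 61373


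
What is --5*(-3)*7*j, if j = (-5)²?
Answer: -2625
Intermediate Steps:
j = 25
--5*(-3)*7*j = --5*(-3)*7*25 = -15*7*25 = -105*25 = -1*2625 = -2625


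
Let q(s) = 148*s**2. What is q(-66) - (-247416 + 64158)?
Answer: 827946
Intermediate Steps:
q(-66) - (-247416 + 64158) = 148*(-66)**2 - (-247416 + 64158) = 148*4356 - 1*(-183258) = 644688 + 183258 = 827946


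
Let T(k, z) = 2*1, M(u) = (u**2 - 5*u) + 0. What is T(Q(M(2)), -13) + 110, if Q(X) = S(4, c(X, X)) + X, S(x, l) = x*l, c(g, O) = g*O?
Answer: 112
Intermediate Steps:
c(g, O) = O*g
M(u) = u**2 - 5*u
S(x, l) = l*x
Q(X) = X + 4*X**2 (Q(X) = (X*X)*4 + X = X**2*4 + X = 4*X**2 + X = X + 4*X**2)
T(k, z) = 2
T(Q(M(2)), -13) + 110 = 2 + 110 = 112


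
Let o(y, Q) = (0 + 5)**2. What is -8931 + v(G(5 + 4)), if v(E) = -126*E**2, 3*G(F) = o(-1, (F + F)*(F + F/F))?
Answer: -17681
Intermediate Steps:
o(y, Q) = 25 (o(y, Q) = 5**2 = 25)
G(F) = 25/3 (G(F) = (1/3)*25 = 25/3)
-8931 + v(G(5 + 4)) = -8931 - 126*(25/3)**2 = -8931 - 126*625/9 = -8931 - 8750 = -17681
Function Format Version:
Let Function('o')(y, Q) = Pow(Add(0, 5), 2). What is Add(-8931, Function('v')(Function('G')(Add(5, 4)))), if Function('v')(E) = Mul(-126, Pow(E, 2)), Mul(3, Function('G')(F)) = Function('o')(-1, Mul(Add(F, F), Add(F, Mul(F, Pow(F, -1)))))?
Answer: -17681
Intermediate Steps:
Function('o')(y, Q) = 25 (Function('o')(y, Q) = Pow(5, 2) = 25)
Function('G')(F) = Rational(25, 3) (Function('G')(F) = Mul(Rational(1, 3), 25) = Rational(25, 3))
Add(-8931, Function('v')(Function('G')(Add(5, 4)))) = Add(-8931, Mul(-126, Pow(Rational(25, 3), 2))) = Add(-8931, Mul(-126, Rational(625, 9))) = Add(-8931, -8750) = -17681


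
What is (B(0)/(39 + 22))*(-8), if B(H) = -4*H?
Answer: 0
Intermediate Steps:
(B(0)/(39 + 22))*(-8) = ((-4*0)/(39 + 22))*(-8) = (0/61)*(-8) = ((1/61)*0)*(-8) = 0*(-8) = 0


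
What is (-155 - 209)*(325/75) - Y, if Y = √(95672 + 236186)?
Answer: -4732/3 - √331858 ≈ -2153.4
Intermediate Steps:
Y = √331858 ≈ 576.07
(-155 - 209)*(325/75) - Y = (-155 - 209)*(325/75) - √331858 = -118300/75 - √331858 = -364*13/3 - √331858 = -4732/3 - √331858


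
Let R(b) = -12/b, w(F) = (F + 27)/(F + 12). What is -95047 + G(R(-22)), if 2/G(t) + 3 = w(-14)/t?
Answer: -17013437/179 ≈ -95047.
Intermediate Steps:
w(F) = (27 + F)/(12 + F)
G(t) = 2/(-3 - 13/(2*t)) (G(t) = 2/(-3 + ((27 - 14)/(12 - 14))/t) = 2/(-3 + (13/(-2))/t) = 2/(-3 + (-½*13)/t) = 2/(-3 - 13/(2*t)))
-95047 + G(R(-22)) = -95047 - 4*(-12/(-22))/(13 + 6*(-12/(-22))) = -95047 - 4*(-12*(-1/22))/(13 + 6*(-12*(-1/22))) = -95047 - 4*6/11/(13 + 6*(6/11)) = -95047 - 4*6/11/(13 + 36/11) = -95047 - 4*6/11/179/11 = -95047 - 4*6/11*11/179 = -95047 - 24/179 = -17013437/179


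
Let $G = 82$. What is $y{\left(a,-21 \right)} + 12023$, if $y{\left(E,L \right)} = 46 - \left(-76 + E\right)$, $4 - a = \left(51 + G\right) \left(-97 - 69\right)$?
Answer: $-9937$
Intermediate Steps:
$a = 22082$ ($a = 4 - \left(51 + 82\right) \left(-97 - 69\right) = 4 - 133 \left(-166\right) = 4 - -22078 = 4 + 22078 = 22082$)
$y{\left(E,L \right)} = 122 - E$
$y{\left(a,-21 \right)} + 12023 = \left(122 - 22082\right) + 12023 = -21960 + 12023 = -9937$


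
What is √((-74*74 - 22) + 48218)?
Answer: 4*√2670 ≈ 206.69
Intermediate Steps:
√((-74*74 - 22) + 48218) = √((-5476 - 22) + 48218) = √(-5498 + 48218) = √42720 = 4*√2670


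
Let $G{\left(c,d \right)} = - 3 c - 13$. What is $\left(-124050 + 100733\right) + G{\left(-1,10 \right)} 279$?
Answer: $-26107$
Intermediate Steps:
$G{\left(c,d \right)} = -13 - 3 c$
$\left(-124050 + 100733\right) + G{\left(-1,10 \right)} 279 = \left(-124050 + 100733\right) + \left(-13 - -3\right) 279 = -23317 + \left(-13 + 3\right) 279 = -23317 - 2790 = -26107$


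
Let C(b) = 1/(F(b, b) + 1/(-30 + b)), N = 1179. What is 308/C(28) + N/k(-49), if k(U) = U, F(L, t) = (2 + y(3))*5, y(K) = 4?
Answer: 444035/49 ≈ 9061.9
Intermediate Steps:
F(L, t) = 30 (F(L, t) = (2 + 4)*5 = 6*5 = 30)
C(b) = 1/(30 + 1/(-30 + b))
308/C(28) + N/k(-49) = 308/(((-30 + 28)/(-899 + 30*28))) + 1179/(-49) = 308/((-2/(-899 + 840))) + 1179*(-1/49) = 308/((-2/(-59))) - 1179/49 = 308/((-1/59*(-2))) - 1179/49 = 308/(2/59) - 1179/49 = 308*(59/2) - 1179/49 = 9086 - 1179/49 = 444035/49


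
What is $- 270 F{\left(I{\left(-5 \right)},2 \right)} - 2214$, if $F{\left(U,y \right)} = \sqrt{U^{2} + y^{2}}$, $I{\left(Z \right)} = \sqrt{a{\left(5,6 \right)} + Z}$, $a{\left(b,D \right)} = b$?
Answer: $-2754$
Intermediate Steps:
$I{\left(Z \right)} = \sqrt{5 + Z}$
$- 270 F{\left(I{\left(-5 \right)},2 \right)} - 2214 = - 270 \sqrt{\left(\sqrt{5 - 5}\right)^{2} + 2^{2}} - 2214 = - 270 \sqrt{\left(\sqrt{0}\right)^{2} + 4} - 2214 = - 270 \sqrt{0^{2} + 4} - 2214 = - 270 \sqrt{0 + 4} - 2214 = - 270 \sqrt{4} - 2214 = \left(-270\right) 2 - 2214 = -540 - 2214 = -2754$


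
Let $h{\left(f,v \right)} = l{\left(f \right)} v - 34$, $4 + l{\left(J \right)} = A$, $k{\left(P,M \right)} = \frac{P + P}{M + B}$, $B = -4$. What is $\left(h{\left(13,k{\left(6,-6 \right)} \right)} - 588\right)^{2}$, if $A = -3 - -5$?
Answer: $\frac{9597604}{25} \approx 3.839 \cdot 10^{5}$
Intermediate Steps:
$k{\left(P,M \right)} = \frac{2 P}{-4 + M}$ ($k{\left(P,M \right)} = \frac{P + P}{M - 4} = \frac{2 P}{-4 + M}$)
$A = 2$ ($A = -3 + 5 = 2$)
$l{\left(J \right)} = -2$ ($l{\left(J \right)} = -4 + 2 = -2$)
$h{\left(f,v \right)} = -34 - 2 v$ ($h{\left(f,v \right)} = - 2 v - 34 = -34 - 2 v$)
$\left(h{\left(13,k{\left(6,-6 \right)} \right)} - 588\right)^{2} = \left(\left(-34 - 2 \cdot 2 \cdot 6 \frac{1}{-4 - 6}\right) - 588\right)^{2} = \left(\left(-34 - 2 \cdot 2 \cdot 6 \frac{1}{-10}\right) - 588\right)^{2} = \left(\left(-34 - 2 \cdot 2 \cdot 6 \left(- \frac{1}{10}\right)\right) - 588\right)^{2} = \left(\left(-34 - - \frac{12}{5}\right) - 588\right)^{2} = \left(\left(-34 + \frac{12}{5}\right) - 588\right)^{2} = \left(- \frac{158}{5} - 588\right)^{2} = \left(- \frac{3098}{5}\right)^{2} = \frac{9597604}{25}$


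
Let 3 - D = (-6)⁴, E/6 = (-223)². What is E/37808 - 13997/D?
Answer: 457498079/24442872 ≈ 18.717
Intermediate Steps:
E = 298374 (E = 6*(-223)² = 6*49729 = 298374)
D = -1293 (D = 3 - 1*(-6)⁴ = 3 - 1*1296 = 3 - 1296 = -1293)
E/37808 - 13997/D = 298374/37808 - 13997/(-1293) = 298374*(1/37808) - 13997*(-1/1293) = 149187/18904 + 13997/1293 = 457498079/24442872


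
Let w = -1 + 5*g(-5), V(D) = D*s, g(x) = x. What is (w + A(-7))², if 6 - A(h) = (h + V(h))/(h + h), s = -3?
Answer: 361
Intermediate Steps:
V(D) = -3*D (V(D) = D*(-3) = -3*D)
w = -26 (w = -1 + 5*(-5) = -1 - 25 = -26)
A(h) = 7 (A(h) = 6 - (h - 3*h)/(h + h) = 6 - (-2*h)/(2*h) = 6 - (-2*h)*1/(2*h) = 6 - 1*(-1) = 6 + 1 = 7)
(w + A(-7))² = (-26 + 7)² = (-19)² = 361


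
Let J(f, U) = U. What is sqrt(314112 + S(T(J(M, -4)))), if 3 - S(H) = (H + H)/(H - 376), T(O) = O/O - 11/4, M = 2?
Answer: sqrt(717162531761)/1511 ≈ 560.46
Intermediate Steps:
T(O) = -7/4 (T(O) = 1 - 11*1/4 = 1 - 11/4 = -7/4)
S(H) = 3 - 2*H/(-376 + H) (S(H) = 3 - (H + H)/(H - 376) = 3 - 2*H/(-376 + H))
sqrt(314112 + S(T(J(M, -4)))) = sqrt(314112 + (-1128 - 7/4)/(-376 - 7/4)) = sqrt(314112 - 4519/4/(-1511/4)) = sqrt(314112 - 4/1511*(-4519/4)) = sqrt(314112 + 4519/1511) = sqrt(474627751/1511) = sqrt(717162531761)/1511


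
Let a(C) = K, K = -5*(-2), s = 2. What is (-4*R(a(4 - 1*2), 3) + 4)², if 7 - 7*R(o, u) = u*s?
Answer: 576/49 ≈ 11.755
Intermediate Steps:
K = 10
a(C) = 10
R(o, u) = 1 - 2*u/7 (R(o, u) = 1 - u*2/7 = 1 - 2*u/7)
(-4*R(a(4 - 1*2), 3) + 4)² = (-4*(1 - 2/7*3) + 4)² = (-4*(1 - 6/7) + 4)² = (-4*⅐ + 4)² = (-4/7 + 4)² = (24/7)² = 576/49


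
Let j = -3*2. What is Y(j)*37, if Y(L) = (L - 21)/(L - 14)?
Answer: 999/20 ≈ 49.950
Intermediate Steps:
j = -6
Y(L) = (-21 + L)/(-14 + L)
Y(j)*37 = ((-21 - 6)/(-14 - 6))*37 = (-27/(-20))*37 = -1/20*(-27)*37 = (27/20)*37 = 999/20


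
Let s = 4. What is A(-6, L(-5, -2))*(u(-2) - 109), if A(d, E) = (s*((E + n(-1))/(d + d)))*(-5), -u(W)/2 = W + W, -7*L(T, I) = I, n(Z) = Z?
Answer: 2525/21 ≈ 120.24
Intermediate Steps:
L(T, I) = -I/7
u(W) = -4*W (u(W) = -2*(W + W) = -4*W)
A(d, E) = -10*(-1 + E)/d (A(d, E) = (4*((E - 1)/(d + d)))*(-5) = (4*((-1 + E)/((2*d))))*(-5) = (4*((-1 + E)*(1/(2*d))))*(-5) = (4*((-1 + E)/(2*d)))*(-5) = (2*(-1 + E)/d)*(-5) = -10*(-1 + E)/d)
A(-6, L(-5, -2))*(u(-2) - 109) = (10*(1 - (-1)*(-2)/7)/(-6))*(-4*(-2) - 109) = (10*(-⅙)*(1 - 1*2/7))*(8 - 109) = (10*(-⅙)*(1 - 2/7))*(-101) = (10*(-⅙)*(5/7))*(-101) = -25/21*(-101) = 2525/21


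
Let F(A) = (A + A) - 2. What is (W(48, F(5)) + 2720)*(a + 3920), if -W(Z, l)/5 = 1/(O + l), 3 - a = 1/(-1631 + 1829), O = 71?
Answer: 18544977875/1738 ≈ 1.0670e+7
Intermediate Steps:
F(A) = -2 + 2*A (F(A) = 2*A - 2 = -2 + 2*A)
a = 593/198 (a = 3 - 1/(-1631 + 1829) = 3 - 1/198 = 593/198 ≈ 2.9949)
W(Z, l) = -5/(71 + l)
(W(48, F(5)) + 2720)*(a + 3920) = (-5/(71 + (-2 + 2*5)) + 2720)*(593/198 + 3920) = (-5/(71 + (-2 + 10)) + 2720)*(776753/198) = (-5/(71 + 8) + 2720)*(776753/198) = (-5/79 + 2720)*(776753/198) = (214875/79)*(776753/198) = 18544977875/1738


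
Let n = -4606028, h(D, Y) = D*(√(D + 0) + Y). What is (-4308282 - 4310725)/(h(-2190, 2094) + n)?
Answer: 9903118376902/10562663557943 - 9437812665*I*√2190/42250654231772 ≈ 0.93756 - 0.010453*I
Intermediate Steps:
h(D, Y) = D*(Y + √D) (h(D, Y) = D*(√D + Y) = D*(Y + √D))
(-4308282 - 4310725)/(h(-2190, 2094) + n) = (-4308282 - 4310725)/(((-2190)^(3/2) - 2190*2094) - 4606028) = -8619007/((-2190*I*√2190 - 4585860) - 4606028) = -8619007/((-4585860 - 2190*I*√2190) - 4606028) = -8619007/(-9191888 - 2190*I*√2190)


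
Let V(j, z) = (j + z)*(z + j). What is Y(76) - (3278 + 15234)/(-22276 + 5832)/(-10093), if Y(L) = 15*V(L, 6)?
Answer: 4184915693152/41492323 ≈ 1.0086e+5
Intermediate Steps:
V(j, z) = (j + z)² (V(j, z) = (j + z)*(j + z) = (j + z)²)
Y(L) = 15*(6 + L)² (Y(L) = 15*(L + 6)² = 15*(6 + L)²)
Y(76) - (3278 + 15234)/(-22276 + 5832)/(-10093) = 15*(6 + 76)² - (3278 + 15234)/(-22276 + 5832)/(-10093) = 15*82² - 18512/(-16444)*(-1)/10093 = 15*6724 - 18512*(-1/16444)*(-1)/10093 = 100860 - (-4628)*(-1)/(4111*10093) = 100860 - 1*4628/41492323 = 100860 - 4628/41492323 = 4184915693152/41492323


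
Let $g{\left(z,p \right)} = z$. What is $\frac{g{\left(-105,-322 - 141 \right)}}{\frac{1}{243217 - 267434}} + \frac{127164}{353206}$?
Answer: $\frac{449063522937}{176603} \approx 2.5428 \cdot 10^{6}$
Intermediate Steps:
$\frac{g{\left(-105,-322 - 141 \right)}}{\frac{1}{243217 - 267434}} + \frac{127164}{353206} = - \frac{105}{\frac{1}{243217 - 267434}} + \frac{127164}{353206} = - \frac{105}{\frac{1}{-24217}} + 127164 \cdot \frac{1}{353206} = - \frac{105}{- \frac{1}{24217}} + \frac{63582}{176603} = \left(-105\right) \left(-24217\right) + \frac{63582}{176603} = 2542785 + \frac{63582}{176603} = \frac{449063522937}{176603}$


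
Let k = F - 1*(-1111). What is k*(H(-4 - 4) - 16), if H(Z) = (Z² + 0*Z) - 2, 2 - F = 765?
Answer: 16008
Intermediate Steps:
F = -763 (F = 2 - 1*765 = 2 - 765 = -763)
H(Z) = -2 + Z² (H(Z) = (Z² + 0) - 2 = Z² - 2 = -2 + Z²)
k = 348 (k = -763 - 1*(-1111) = -763 + 1111 = 348)
k*(H(-4 - 4) - 16) = 348*((-2 + (-4 - 4)²) - 16) = 348*((-2 + (-8)²) - 16) = 348*((-2 + 64) - 16) = 348*(62 - 16) = 348*46 = 16008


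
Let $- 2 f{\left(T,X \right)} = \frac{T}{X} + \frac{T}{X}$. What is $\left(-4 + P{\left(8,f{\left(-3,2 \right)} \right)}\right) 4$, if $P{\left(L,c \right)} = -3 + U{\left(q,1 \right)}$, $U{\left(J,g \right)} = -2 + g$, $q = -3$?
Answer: $-32$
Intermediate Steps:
$f{\left(T,X \right)} = - \frac{T}{X}$ ($f{\left(T,X \right)} = - \frac{\frac{T}{X} + \frac{T}{X}}{2} = - \frac{2 T \frac{1}{X}}{2} = - \frac{T}{X}$)
$P{\left(L,c \right)} = -4$ ($P{\left(L,c \right)} = -3 + \left(-2 + 1\right) = -3 - 1 = -4$)
$\left(-4 + P{\left(8,f{\left(-3,2 \right)} \right)}\right) 4 = \left(-4 - 4\right) 4 = \left(-8\right) 4 = -32$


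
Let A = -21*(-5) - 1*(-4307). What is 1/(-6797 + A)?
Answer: -1/2385 ≈ -0.00041929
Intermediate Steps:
A = 4412 (A = 105 + 4307 = 4412)
1/(-6797 + A) = 1/(-6797 + 4412) = 1/(-2385) = -1/2385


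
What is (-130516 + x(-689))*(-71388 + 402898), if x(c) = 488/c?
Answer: -29811372238120/689 ≈ -4.3268e+10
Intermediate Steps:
(-130516 + x(-689))*(-71388 + 402898) = (-130516 + 488/(-689))*(-71388 + 402898) = (-130516 + 488*(-1/689))*331510 = (-130516 - 488/689)*331510 = -89926012/689*331510 = -29811372238120/689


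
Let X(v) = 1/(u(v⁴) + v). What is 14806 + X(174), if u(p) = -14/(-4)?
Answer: 5256132/355 ≈ 14806.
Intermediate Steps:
u(p) = 7/2 (u(p) = -14*(-¼) = 7/2)
X(v) = 1/(7/2 + v)
14806 + X(174) = 14806 + 2/(7 + 2*174) = 14806 + 2/(7 + 348) = 14806 + 2/355 = 5256132/355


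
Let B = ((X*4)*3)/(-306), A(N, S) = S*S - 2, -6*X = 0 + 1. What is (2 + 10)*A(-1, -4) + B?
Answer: 25705/153 ≈ 168.01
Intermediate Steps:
X = -⅙ (X = -(0 + 1)/6 = -⅙*1 = -⅙ ≈ -0.16667)
A(N, S) = -2 + S² (A(N, S) = S² - 2 = -2 + S²)
B = 1/153 (B = (-⅙*4*3)/(-306) = -⅔*3*(-1/306) = -2*(-1/306) = 1/153 ≈ 0.0065359)
(2 + 10)*A(-1, -4) + B = (2 + 10)*(-2 + (-4)²) + 1/153 = 12*(-2 + 16) + 1/153 = 12*14 + 1/153 = 168 + 1/153 = 25705/153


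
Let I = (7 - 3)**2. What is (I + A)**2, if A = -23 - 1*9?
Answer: 256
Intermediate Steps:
A = -32 (A = -23 - 9 = -32)
I = 16 (I = 4**2 = 16)
(I + A)**2 = (16 - 32)**2 = (-16)**2 = 256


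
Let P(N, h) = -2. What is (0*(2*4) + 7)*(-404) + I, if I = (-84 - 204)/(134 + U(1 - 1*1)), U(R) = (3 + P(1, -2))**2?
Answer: -42452/15 ≈ -2830.1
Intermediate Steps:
U(R) = 1 (U(R) = (3 - 2)**2 = 1**2 = 1)
I = -32/15 (I = (-84 - 204)/(134 + 1) = -288/135 = -288*1/135 = -32/15 ≈ -2.1333)
(0*(2*4) + 7)*(-404) + I = (0*(2*4) + 7)*(-404) - 32/15 = (0*8 + 7)*(-404) - 32/15 = (0 + 7)*(-404) - 32/15 = 7*(-404) - 32/15 = -2828 - 32/15 = -42452/15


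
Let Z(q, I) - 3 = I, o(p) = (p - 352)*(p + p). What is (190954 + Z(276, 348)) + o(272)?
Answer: 147785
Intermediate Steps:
o(p) = 2*p*(-352 + p) (o(p) = (-352 + p)*(2*p) = 2*p*(-352 + p))
Z(q, I) = 3 + I
(190954 + Z(276, 348)) + o(272) = (190954 + (3 + 348)) + 2*272*(-352 + 272) = (190954 + 351) + 2*272*(-80) = 191305 - 43520 = 147785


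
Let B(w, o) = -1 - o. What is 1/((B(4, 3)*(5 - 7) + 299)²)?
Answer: 1/94249 ≈ 1.0610e-5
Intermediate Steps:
1/((B(4, 3)*(5 - 7) + 299)²) = 1/(((-1 - 1*3)*(5 - 7) + 299)²) = 1/(((-1 - 3)*(-2) + 299)²) = 1/((-4*(-2) + 299)²) = 1/((8 + 299)²) = 1/(307²) = 1/94249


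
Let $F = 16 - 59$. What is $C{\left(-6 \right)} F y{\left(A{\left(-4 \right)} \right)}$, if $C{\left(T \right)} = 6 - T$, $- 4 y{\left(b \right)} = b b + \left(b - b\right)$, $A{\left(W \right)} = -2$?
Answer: $516$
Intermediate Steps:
$y{\left(b \right)} = - \frac{b^{2}}{4}$ ($y{\left(b \right)} = - \frac{b b + \left(b - b\right)}{4} = - \frac{b^{2} + 0}{4} = - \frac{b^{2}}{4}$)
$F = -43$
$C{\left(-6 \right)} F y{\left(A{\left(-4 \right)} \right)} = \left(6 - -6\right) \left(-43\right) \left(- \frac{\left(-2\right)^{2}}{4}\right) = \left(6 + 6\right) \left(-43\right) \left(\left(- \frac{1}{4}\right) 4\right) = 12 \left(-43\right) \left(-1\right) = \left(-516\right) \left(-1\right) = 516$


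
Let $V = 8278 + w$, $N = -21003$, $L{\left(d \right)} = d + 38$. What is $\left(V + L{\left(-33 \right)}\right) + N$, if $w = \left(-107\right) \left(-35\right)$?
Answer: $-8975$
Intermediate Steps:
$L{\left(d \right)} = 38 + d$
$w = 3745$
$V = 12023$ ($V = 8278 + 3745 = 12023$)
$\left(V + L{\left(-33 \right)}\right) + N = \left(12023 + \left(38 - 33\right)\right) - 21003 = \left(12023 + 5\right) - 21003 = 12028 - 21003 = -8975$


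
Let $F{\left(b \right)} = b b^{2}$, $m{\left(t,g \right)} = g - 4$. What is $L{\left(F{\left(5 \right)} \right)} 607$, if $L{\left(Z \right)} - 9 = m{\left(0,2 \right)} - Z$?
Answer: $-71626$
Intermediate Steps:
$m{\left(t,g \right)} = -4 + g$
$F{\left(b \right)} = b^{3}$
$L{\left(Z \right)} = 7 - Z$ ($L{\left(Z \right)} = 9 - \left(2 + Z\right) = 7 - Z$)
$L{\left(F{\left(5 \right)} \right)} 607 = \left(7 - 5^{3}\right) 607 = \left(7 - 125\right) 607 = \left(-118\right) 607 = -71626$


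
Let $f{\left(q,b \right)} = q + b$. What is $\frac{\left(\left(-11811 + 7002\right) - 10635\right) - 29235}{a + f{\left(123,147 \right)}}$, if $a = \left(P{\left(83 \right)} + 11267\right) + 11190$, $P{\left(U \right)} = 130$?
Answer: $- \frac{14893}{7619} \approx -1.9547$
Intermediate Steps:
$f{\left(q,b \right)} = b + q$
$a = 22587$ ($a = \left(130 + 11267\right) + 11190 = 11397 + 11190 = 22587$)
$\frac{\left(\left(-11811 + 7002\right) - 10635\right) - 29235}{a + f{\left(123,147 \right)}} = \frac{\left(\left(-11811 + 7002\right) - 10635\right) - 29235}{22587 + \left(147 + 123\right)} = \frac{\left(-4809 - 10635\right) - 29235}{22587 + 270} = \frac{-15444 - 29235}{22857} = \left(-44679\right) \frac{1}{22857} = - \frac{14893}{7619}$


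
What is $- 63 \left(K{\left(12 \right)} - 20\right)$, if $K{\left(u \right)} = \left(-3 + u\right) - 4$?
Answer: $945$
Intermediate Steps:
$K{\left(u \right)} = -7 + u$
$- 63 \left(K{\left(12 \right)} - 20\right) = - 63 \left(\left(-7 + 12\right) - 20\right) = - 63 \left(5 - 20\right) = \left(-63\right) \left(-15\right) = 945$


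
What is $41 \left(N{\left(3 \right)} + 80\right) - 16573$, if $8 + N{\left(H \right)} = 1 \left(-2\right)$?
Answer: $-13703$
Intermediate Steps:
$N{\left(H \right)} = -10$ ($N{\left(H \right)} = -8 + 1 \left(-2\right) = -8 - 2 = -10$)
$41 \left(N{\left(3 \right)} + 80\right) - 16573 = 41 \left(-10 + 80\right) - 16573 = 41 \cdot 70 - 16573 = 2870 - 16573 = -13703$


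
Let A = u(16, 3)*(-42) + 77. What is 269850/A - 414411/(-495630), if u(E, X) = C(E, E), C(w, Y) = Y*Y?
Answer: -246327463/10077810 ≈ -24.443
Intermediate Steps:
C(w, Y) = Y²
u(E, X) = E²
A = -10675 (A = 16²*(-42) + 77 = 256*(-42) + 77 = -10752 + 77 = -10675)
269850/A - 414411/(-495630) = 269850/(-10675) - 414411/(-495630) = 269850*(-1/10675) - 414411*(-1/495630) = -1542/61 + 138137/165210 = -246327463/10077810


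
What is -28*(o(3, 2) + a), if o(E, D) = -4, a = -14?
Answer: 504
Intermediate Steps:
-28*(o(3, 2) + a) = -28*(-4 - 14) = -28*(-18) = 504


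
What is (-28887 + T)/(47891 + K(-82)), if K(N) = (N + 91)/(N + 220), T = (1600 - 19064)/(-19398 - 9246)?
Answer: -9515350286/15775604229 ≈ -0.60317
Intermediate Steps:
T = 4366/7161 (T = -17464/(-28644) = -17464*(-1/28644) = 4366/7161 ≈ 0.60969)
K(N) = (91 + N)/(220 + N)
(-28887 + T)/(47891 + K(-82)) = (-28887 + 4366/7161)/(47891 + (91 - 82)/(220 - 82)) = -206855441/(7161*(47891 + 9/138)) = -206855441/(7161*(47891 + (1/138)*9)) = -206855441/(7161*(47891 + 3/46)) = -206855441/(7161*2202989/46) = -206855441/7161*46/2202989 = -9515350286/15775604229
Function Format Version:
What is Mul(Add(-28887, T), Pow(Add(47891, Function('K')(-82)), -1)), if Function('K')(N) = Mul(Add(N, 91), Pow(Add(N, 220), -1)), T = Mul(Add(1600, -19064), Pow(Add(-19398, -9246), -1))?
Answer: Rational(-9515350286, 15775604229) ≈ -0.60317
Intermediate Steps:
T = Rational(4366, 7161) (T = Mul(-17464, Pow(-28644, -1)) = Mul(-17464, Rational(-1, 28644)) = Rational(4366, 7161) ≈ 0.60969)
Function('K')(N) = Mul(Pow(Add(220, N), -1), Add(91, N)) (Function('K')(N) = Mul(Add(91, N), Pow(Add(220, N), -1)) = Mul(Pow(Add(220, N), -1), Add(91, N)))
Mul(Add(-28887, T), Pow(Add(47891, Function('K')(-82)), -1)) = Mul(Add(-28887, Rational(4366, 7161)), Pow(Add(47891, Mul(Pow(Add(220, -82), -1), Add(91, -82))), -1)) = Mul(Rational(-206855441, 7161), Pow(Add(47891, Mul(Pow(138, -1), 9)), -1)) = Mul(Rational(-206855441, 7161), Pow(Add(47891, Mul(Rational(1, 138), 9)), -1)) = Mul(Rational(-206855441, 7161), Pow(Add(47891, Rational(3, 46)), -1)) = Mul(Rational(-206855441, 7161), Pow(Rational(2202989, 46), -1)) = Mul(Rational(-206855441, 7161), Rational(46, 2202989)) = Rational(-9515350286, 15775604229)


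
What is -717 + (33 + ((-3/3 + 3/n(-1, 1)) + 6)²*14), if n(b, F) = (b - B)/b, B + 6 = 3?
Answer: -1025/2 ≈ -512.50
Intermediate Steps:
B = -3 (B = -6 + 3 = -3)
n(b, F) = (3 + b)/b (n(b, F) = (b - 1*(-3))/b = (b + 3)/b = (3 + b)/b)
-717 + (33 + ((-3/3 + 3/n(-1, 1)) + 6)²*14) = -717 + (33 + ((-3/3 + 3/(((3 - 1)/(-1)))) + 6)²*14) = -717 + (33 + ((-3*⅓ + 3/((-1*2))) + 6)²*14) = -717 + (33 + ((-1 + 3/(-2)) + 6)²*14) = -717 + (33 + ((-1 + 3*(-½)) + 6)²*14) = -717 + (33 + ((-1 - 3/2) + 6)²*14) = -717 + (33 + (-5/2 + 6)²*14) = -717 + (33 + (7/2)²*14) = -717 + (33 + (49/4)*14) = -717 + (33 + 343/2) = -717 + 409/2 = -1025/2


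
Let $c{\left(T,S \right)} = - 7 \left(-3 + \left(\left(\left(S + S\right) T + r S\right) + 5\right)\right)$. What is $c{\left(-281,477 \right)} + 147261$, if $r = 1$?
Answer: $2020426$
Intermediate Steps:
$c{\left(T,S \right)} = -14 - 7 S - 14 S T$ ($c{\left(T,S \right)} = - 7 \left(-3 + \left(\left(\left(S + S\right) T + 1 S\right) + 5\right)\right) = - 7 \left(-3 + \left(\left(2 S T + S\right) + 5\right)\right) = - 7 \left(-3 + \left(\left(S + 2 S T\right) + 5\right)\right) = - 7 \left(-3 + \left(5 + S + 2 S T\right)\right) = - 7 \left(2 + S + 2 S T\right) = -14 - 7 S - 14 S T$)
$c{\left(-281,477 \right)} + 147261 = \left(-14 - 3339 - 6678 \left(-281\right)\right) + 147261 = \left(-14 - 3339 + 1876518\right) + 147261 = 1873165 + 147261 = 2020426$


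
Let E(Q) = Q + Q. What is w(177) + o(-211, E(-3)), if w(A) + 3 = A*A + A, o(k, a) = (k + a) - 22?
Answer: 31264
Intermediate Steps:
E(Q) = 2*Q
o(k, a) = -22 + a + k (o(k, a) = (a + k) - 22 = -22 + a + k)
w(A) = -3 + A + A² (w(A) = -3 + (A*A + A) = -3 + (A² + A) = -3 + (A + A²) = -3 + A + A²)
w(177) + o(-211, E(-3)) = (-3 + 177 + 177²) + (-22 + 2*(-3) - 211) = (-3 + 177 + 31329) + (-22 - 6 - 211) = 31503 - 239 = 31264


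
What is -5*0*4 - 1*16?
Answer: -16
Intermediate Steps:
-5*0*4 - 1*16 = 0*4 - 16 = 0 - 16 = -16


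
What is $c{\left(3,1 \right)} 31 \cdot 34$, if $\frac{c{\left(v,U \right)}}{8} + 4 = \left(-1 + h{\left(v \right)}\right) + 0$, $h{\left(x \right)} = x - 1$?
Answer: $-25296$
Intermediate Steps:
$h{\left(x \right)} = -1 + x$
$c{\left(v,U \right)} = -48 + 8 v$ ($c{\left(v,U \right)} = -32 + 8 \left(\left(-1 + \left(-1 + v\right)\right) + 0\right) = -32 + 8 \left(\left(-2 + v\right) + 0\right) = -32 + 8 \left(-2 + v\right) = -32 + \left(-16 + 8 v\right) = -48 + 8 v$)
$c{\left(3,1 \right)} 31 \cdot 34 = \left(-48 + 8 \cdot 3\right) 31 \cdot 34 = \left(-48 + 24\right) 31 \cdot 34 = \left(-24\right) 31 \cdot 34 = \left(-744\right) 34 = -25296$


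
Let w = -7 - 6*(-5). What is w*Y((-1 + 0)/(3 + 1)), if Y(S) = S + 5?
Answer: 437/4 ≈ 109.25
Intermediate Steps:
Y(S) = 5 + S
w = 23 (w = -7 + 30 = 23)
w*Y((-1 + 0)/(3 + 1)) = 23*(5 + (-1 + 0)/(3 + 1)) = 23*(5 - 1/4) = 23*(5 - 1*¼) = 23*(5 - ¼) = 23*(19/4) = 437/4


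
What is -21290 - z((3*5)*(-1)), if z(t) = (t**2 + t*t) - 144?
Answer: -21596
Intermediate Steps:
z(t) = -144 + 2*t**2 (z(t) = (t**2 + t**2) - 144 = 2*t**2 - 144 = -144 + 2*t**2)
-21290 - z((3*5)*(-1)) = -21290 - (-144 + 2*((3*5)*(-1))**2) = -21290 - (-144 + 2*(15*(-1))**2) = -21290 - (-144 + 2*(-15)**2) = -21290 - (-144 + 2*225) = -21290 - (-144 + 450) = -21290 - 1*306 = -21290 - 306 = -21596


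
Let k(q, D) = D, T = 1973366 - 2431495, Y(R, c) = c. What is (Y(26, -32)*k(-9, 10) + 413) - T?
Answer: 458222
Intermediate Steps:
T = -458129
(Y(26, -32)*k(-9, 10) + 413) - T = (-32*10 + 413) - 1*(-458129) = (-320 + 413) + 458129 = 93 + 458129 = 458222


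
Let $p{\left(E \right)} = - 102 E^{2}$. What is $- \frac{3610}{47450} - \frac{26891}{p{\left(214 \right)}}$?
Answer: $- \frac{1558702517}{22164806040} \approx -0.070323$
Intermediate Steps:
$- \frac{3610}{47450} - \frac{26891}{p{\left(214 \right)}} = - \frac{3610}{47450} - \frac{26891}{\left(-102\right) 214^{2}} = \left(-3610\right) \frac{1}{47450} - \frac{26891}{\left(-102\right) 45796} = - \frac{361}{4745} - \frac{26891}{-4671192} = - \frac{361}{4745} - - \frac{26891}{4671192} = - \frac{361}{4745} + \frac{26891}{4671192} = - \frac{1558702517}{22164806040}$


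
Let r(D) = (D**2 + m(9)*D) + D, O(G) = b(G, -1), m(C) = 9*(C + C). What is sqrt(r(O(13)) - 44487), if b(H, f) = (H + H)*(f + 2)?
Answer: 3*I*sqrt(4397) ≈ 198.93*I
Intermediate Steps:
m(C) = 18*C (m(C) = 9*(2*C) = 18*C)
b(H, f) = 2*H*(2 + f) (b(H, f) = (2*H)*(2 + f) = 2*H*(2 + f))
O(G) = 2*G (O(G) = 2*G*(2 - 1) = 2*G*1 = 2*G)
r(D) = D**2 + 163*D (r(D) = (D**2 + (18*9)*D) + D = (D**2 + 162*D) + D = D**2 + 163*D)
sqrt(r(O(13)) - 44487) = sqrt((2*13)*(163 + 2*13) - 44487) = sqrt(26*(163 + 26) - 44487) = sqrt(26*189 - 44487) = sqrt(4914 - 44487) = sqrt(-39573) = 3*I*sqrt(4397)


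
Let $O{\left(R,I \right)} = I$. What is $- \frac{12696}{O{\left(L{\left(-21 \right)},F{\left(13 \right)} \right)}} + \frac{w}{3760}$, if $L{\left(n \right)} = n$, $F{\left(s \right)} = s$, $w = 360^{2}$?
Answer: $- \frac{575652}{611} \approx -942.15$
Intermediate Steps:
$w = 129600$
$- \frac{12696}{O{\left(L{\left(-21 \right)},F{\left(13 \right)} \right)}} + \frac{w}{3760} = - \frac{12696}{13} + \frac{129600}{3760} = \left(-12696\right) \frac{1}{13} + 129600 \cdot \frac{1}{3760} = - \frac{12696}{13} + \frac{1620}{47} = - \frac{575652}{611}$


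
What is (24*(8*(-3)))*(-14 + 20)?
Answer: -3456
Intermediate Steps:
(24*(8*(-3)))*(-14 + 20) = (24*(-24))*6 = -576*6 = -3456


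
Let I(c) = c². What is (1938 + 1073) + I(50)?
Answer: 5511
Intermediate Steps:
(1938 + 1073) + I(50) = (1938 + 1073) + 50² = 3011 + 2500 = 5511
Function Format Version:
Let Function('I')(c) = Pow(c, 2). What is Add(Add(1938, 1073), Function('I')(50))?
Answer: 5511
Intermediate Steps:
Add(Add(1938, 1073), Function('I')(50)) = Add(Add(1938, 1073), Pow(50, 2)) = Add(3011, 2500) = 5511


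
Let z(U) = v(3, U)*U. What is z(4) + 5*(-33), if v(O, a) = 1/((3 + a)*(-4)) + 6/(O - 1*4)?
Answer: -1324/7 ≈ -189.14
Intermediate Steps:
v(O, a) = 6/(-4 + O) - 1/(4*(3 + a)) (v(O, a) = -¼/(3 + a) + 6/(O - 4) = -1/(4*(3 + a)) + 6/(-4 + O) = 6/(-4 + O) - 1/(4*(3 + a)))
z(U) = U*(73 + 24*U)/(4*(-3 - U)) (z(U) = ((76 - 1*3 + 24*U)/(4*(-12 - 4*U + 3*3 + 3*U)))*U = ((76 - 3 + 24*U)/(4*(-12 - 4*U + 9 + 3*U)))*U = ((73 + 24*U)/(4*(-3 - U)))*U = U*(73 + 24*U)/(4*(-3 - U)))
z(4) + 5*(-33) = -1*4*(73 + 24*4)/(12 + 4*4) + 5*(-33) = -1*4*(73 + 96)/(12 + 16) - 165 = -1*4*169/28 - 165 = -1*4*1/28*169 - 165 = -169/7 - 165 = -1324/7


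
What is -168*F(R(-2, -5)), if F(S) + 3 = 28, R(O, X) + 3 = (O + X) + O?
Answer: -4200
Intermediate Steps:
R(O, X) = -3 + X + 2*O (R(O, X) = -3 + ((O + X) + O) = -3 + (X + 2*O) = -3 + X + 2*O)
F(S) = 25 (F(S) = -3 + 28 = 25)
-168*F(R(-2, -5)) = -168*25 = -4200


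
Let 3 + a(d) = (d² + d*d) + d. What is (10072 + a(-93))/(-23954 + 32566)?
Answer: 13637/4306 ≈ 3.1670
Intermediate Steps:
a(d) = -3 + d + 2*d² (a(d) = -3 + ((d² + d*d) + d) = -3 + ((d² + d²) + d) = -3 + (2*d² + d) = -3 + (d + 2*d²) = -3 + d + 2*d²)
(10072 + a(-93))/(-23954 + 32566) = (10072 + (-3 - 93 + 2*(-93)²))/(-23954 + 32566) = (10072 + (-3 - 93 + 2*8649))/8612 = (10072 + (-3 - 93 + 17298))*(1/8612) = (10072 + 17202)*(1/8612) = 27274*(1/8612) = 13637/4306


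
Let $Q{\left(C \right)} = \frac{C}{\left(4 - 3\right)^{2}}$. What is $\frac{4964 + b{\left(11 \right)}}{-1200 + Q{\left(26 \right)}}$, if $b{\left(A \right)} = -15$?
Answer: $- \frac{4949}{1174} \approx -4.2155$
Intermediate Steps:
$Q{\left(C \right)} = C$ ($Q{\left(C \right)} = \frac{C}{1^{2}} = \frac{C}{1} = C 1 = C$)
$\frac{4964 + b{\left(11 \right)}}{-1200 + Q{\left(26 \right)}} = \frac{4964 - 15}{-1200 + 26} = \frac{4949}{-1174} = 4949 \left(- \frac{1}{1174}\right) = - \frac{4949}{1174}$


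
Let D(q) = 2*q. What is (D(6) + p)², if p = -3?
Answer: 81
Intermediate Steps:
(D(6) + p)² = (2*6 - 3)² = (12 - 3)² = 9² = 81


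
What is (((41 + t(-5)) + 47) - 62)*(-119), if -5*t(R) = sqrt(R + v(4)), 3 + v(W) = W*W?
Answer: -3094 + 238*sqrt(2)/5 ≈ -3026.7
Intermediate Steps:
v(W) = -3 + W**2 (v(W) = -3 + W*W = -3 + W**2)
t(R) = -sqrt(13 + R)/5 (t(R) = -sqrt(R + (-3 + 4**2))/5 = -sqrt(R + (-3 + 16))/5 = -sqrt(R + 13)/5 = -sqrt(13 + R)/5)
(((41 + t(-5)) + 47) - 62)*(-119) = (((41 - sqrt(13 - 5)/5) + 47) - 62)*(-119) = (((41 - 2*sqrt(2)/5) + 47) - 62)*(-119) = ((88 - 2*sqrt(2)/5) - 62)*(-119) = (26 - 2*sqrt(2)/5)*(-119) = -3094 + 238*sqrt(2)/5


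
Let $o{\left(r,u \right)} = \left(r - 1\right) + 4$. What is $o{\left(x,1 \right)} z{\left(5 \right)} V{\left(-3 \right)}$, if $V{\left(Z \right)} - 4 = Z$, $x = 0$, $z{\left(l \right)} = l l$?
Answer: $75$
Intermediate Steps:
$z{\left(l \right)} = l^{2}$
$V{\left(Z \right)} = 4 + Z$
$o{\left(r,u \right)} = 3 + r$ ($o{\left(r,u \right)} = \left(-1 + r\right) + 4 = 3 + r$)
$o{\left(x,1 \right)} z{\left(5 \right)} V{\left(-3 \right)} = \left(3 + 0\right) 5^{2} \left(4 - 3\right) = 3 \cdot 25 \cdot 1 = 75 \cdot 1 = 75$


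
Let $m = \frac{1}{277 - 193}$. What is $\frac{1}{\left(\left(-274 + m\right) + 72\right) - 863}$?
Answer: $- \frac{84}{89459} \approx -0.00093898$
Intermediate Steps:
$m = \frac{1}{84} \approx 0.011905$
$\frac{1}{\left(\left(-274 + m\right) + 72\right) - 863} = \frac{1}{\left(\left(-274 + \frac{1}{84}\right) + 72\right) - 863} = \frac{1}{\left(- \frac{23015}{84} + 72\right) - 863} = \frac{1}{- \frac{16967}{84} - 863} = \frac{1}{- \frac{89459}{84}} = - \frac{84}{89459}$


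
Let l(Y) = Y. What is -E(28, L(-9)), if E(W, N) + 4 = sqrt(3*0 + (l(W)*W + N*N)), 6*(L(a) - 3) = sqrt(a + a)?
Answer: 4 - sqrt(3170 + 12*I*sqrt(2))/2 ≈ -24.151 - 0.075354*I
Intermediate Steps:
L(a) = 3 + sqrt(2)*sqrt(a)/6 (L(a) = 3 + sqrt(a + a)/6 = 3 + sqrt(2*a)/6 = 3 + (sqrt(2)*sqrt(a))/6 = 3 + sqrt(2)*sqrt(a)/6)
E(W, N) = -4 + sqrt(N**2 + W**2) (E(W, N) = -4 + sqrt(3*0 + (W*W + N*N)) = -4 + sqrt(0 + (W**2 + N**2)) = -4 + sqrt(0 + (N**2 + W**2)) = -4 + sqrt(N**2 + W**2))
-E(28, L(-9)) = -(-4 + sqrt((3 + sqrt(2)*sqrt(-9)/6)**2 + 28**2)) = -(-4 + sqrt((3 + sqrt(2)*(3*I)/6)**2 + 784)) = -(-4 + sqrt((3 + I*sqrt(2)/2)**2 + 784)) = -(-4 + sqrt(784 + (3 + I*sqrt(2)/2)**2)) = 4 - sqrt(784 + (3 + I*sqrt(2)/2)**2)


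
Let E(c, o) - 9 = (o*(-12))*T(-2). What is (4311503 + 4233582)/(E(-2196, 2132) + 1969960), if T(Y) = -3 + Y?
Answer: 8545085/2097889 ≈ 4.0732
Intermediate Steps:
E(c, o) = 9 + 60*o (E(c, o) = 9 + (o*(-12))*(-3 - 2) = 9 - 12*o*(-5) = 9 + 60*o)
(4311503 + 4233582)/(E(-2196, 2132) + 1969960) = (4311503 + 4233582)/((9 + 60*2132) + 1969960) = 8545085/((9 + 127920) + 1969960) = 8545085/(127929 + 1969960) = 8545085/2097889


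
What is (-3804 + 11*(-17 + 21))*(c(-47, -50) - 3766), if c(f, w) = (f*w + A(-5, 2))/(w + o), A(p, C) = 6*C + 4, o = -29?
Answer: 1127548800/79 ≈ 1.4273e+7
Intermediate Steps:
A(p, C) = 4 + 6*C
c(f, w) = (16 + f*w)/(-29 + w) (c(f, w) = (f*w + (4 + 6*2))/(w - 29) = (f*w + (4 + 12))/(-29 + w) = (f*w + 16)/(-29 + w) = (16 + f*w)/(-29 + w))
(-3804 + 11*(-17 + 21))*(c(-47, -50) - 3766) = (-3804 + 11*(-17 + 21))*((16 - 47*(-50))/(-29 - 50) - 3766) = (-3804 + 11*4)*((16 + 2350)/(-79) - 3766) = (-3804 + 44)*(-1/79*2366 - 3766) = -3760*(-2366/79 - 3766) = -3760*(-299880/79) = 1127548800/79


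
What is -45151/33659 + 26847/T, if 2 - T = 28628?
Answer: -732045233/321174178 ≈ -2.2793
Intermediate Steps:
T = -28626 (T = 2 - 1*28628 = 2 - 28628 = -28626)
-45151/33659 + 26847/T = -45151/33659 + 26847/(-28626) = -45151*1/33659 + 26847*(-1/28626) = -45151/33659 - 8949/9542 = -732045233/321174178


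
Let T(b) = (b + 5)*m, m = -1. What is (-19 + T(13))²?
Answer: 1369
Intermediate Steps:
T(b) = -5 - b (T(b) = (b + 5)*(-1) = (5 + b)*(-1) = -5 - b)
(-19 + T(13))² = (-19 + (-5 - 1*13))² = (-19 + (-5 - 13))² = (-19 - 18)² = (-37)² = 1369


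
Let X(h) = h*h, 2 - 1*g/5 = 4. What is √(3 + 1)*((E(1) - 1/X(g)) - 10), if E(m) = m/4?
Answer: -488/25 ≈ -19.520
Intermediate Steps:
g = -10 (g = 10 - 5*4 = 10 - 20 = -10)
X(h) = h²
E(m) = m/4 (E(m) = m*(¼) = m/4)
√(3 + 1)*((E(1) - 1/X(g)) - 10) = √(3 + 1)*(((¼)*1 - 1/((-10)²)) - 10) = √4*((¼ - 1/100) - 10) = 2*((¼ - 1*1/100) - 10) = 2*((¼ - 1/100) - 10) = 2*(6/25 - 10) = 2*(-244/25) = -488/25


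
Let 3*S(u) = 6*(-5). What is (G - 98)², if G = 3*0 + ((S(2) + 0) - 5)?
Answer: 12769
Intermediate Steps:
S(u) = -10 (S(u) = (6*(-5))/3 = (⅓)*(-30) = -10)
G = -15 (G = 3*0 + ((-10 + 0) - 5) = 0 + (-10 - 5) = 0 - 15 = -15)
(G - 98)² = (-15 - 98)² = (-113)² = 12769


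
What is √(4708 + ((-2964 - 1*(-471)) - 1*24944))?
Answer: I*√22729 ≈ 150.76*I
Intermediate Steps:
√(4708 + ((-2964 - 1*(-471)) - 1*24944)) = √(4708 + ((-2964 + 471) - 24944)) = √(4708 + (-2493 - 24944)) = √(4708 - 27437) = √(-22729) = I*√22729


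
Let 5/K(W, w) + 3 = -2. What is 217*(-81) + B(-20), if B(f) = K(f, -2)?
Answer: -17578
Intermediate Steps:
K(W, w) = -1 (K(W, w) = 5/(-3 - 2) = 5/(-5) = 5*(-⅕) = -1)
B(f) = -1
217*(-81) + B(-20) = 217*(-81) - 1 = -17577 - 1 = -17578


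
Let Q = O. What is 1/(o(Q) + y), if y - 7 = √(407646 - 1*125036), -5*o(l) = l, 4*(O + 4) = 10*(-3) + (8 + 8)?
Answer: -34/1130151 + 4*√282610/1130151 ≈ 0.0018515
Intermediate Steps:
O = -15/2 (O = -4 + (10*(-3) + (8 + 8))/4 = -4 + (-30 + 16)/4 = -4 + (¼)*(-14) = -4 - 7/2 = -15/2 ≈ -7.5000)
Q = -15/2 ≈ -7.5000
o(l) = -l/5
y = 7 + √282610 (y = 7 + √(407646 - 1*125036) = 7 + √(407646 - 125036) = 7 + √282610 ≈ 538.61)
1/(o(Q) + y) = 1/(-⅕*(-15/2) + (7 + √282610)) = 1/(3/2 + (7 + √282610)) = 1/(17/2 + √282610)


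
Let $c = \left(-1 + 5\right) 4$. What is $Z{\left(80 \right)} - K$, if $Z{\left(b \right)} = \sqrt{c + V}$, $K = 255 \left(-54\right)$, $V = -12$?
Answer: $13772$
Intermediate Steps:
$c = 16$ ($c = 4 \cdot 4 = 16$)
$K = -13770$
$Z{\left(b \right)} = 2$ ($Z{\left(b \right)} = \sqrt{16 - 12} = \sqrt{4} = 2$)
$Z{\left(80 \right)} - K = 2 - -13770 = 2 + 13770 = 13772$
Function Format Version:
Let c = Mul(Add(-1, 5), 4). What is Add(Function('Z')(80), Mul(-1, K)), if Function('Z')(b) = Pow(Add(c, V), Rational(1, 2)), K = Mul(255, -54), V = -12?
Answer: 13772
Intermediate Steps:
c = 16 (c = Mul(4, 4) = 16)
K = -13770
Function('Z')(b) = 2 (Function('Z')(b) = Pow(Add(16, -12), Rational(1, 2)) = Pow(4, Rational(1, 2)) = 2)
Add(Function('Z')(80), Mul(-1, K)) = Add(2, Mul(-1, -13770)) = Add(2, 13770) = 13772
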